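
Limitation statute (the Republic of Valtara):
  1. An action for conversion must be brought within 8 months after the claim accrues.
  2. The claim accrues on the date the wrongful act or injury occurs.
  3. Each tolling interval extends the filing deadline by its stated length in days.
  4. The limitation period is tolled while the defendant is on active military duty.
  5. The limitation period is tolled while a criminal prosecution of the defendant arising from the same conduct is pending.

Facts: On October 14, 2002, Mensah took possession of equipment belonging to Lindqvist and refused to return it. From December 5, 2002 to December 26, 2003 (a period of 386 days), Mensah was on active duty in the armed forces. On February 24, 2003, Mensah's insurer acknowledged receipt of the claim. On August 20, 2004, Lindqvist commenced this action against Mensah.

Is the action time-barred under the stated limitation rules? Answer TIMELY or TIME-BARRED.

TIME-BARRED

The claim accrued on October 14, 2002, when the wrongful act occurred.
8 months from October 14, 2002 is June 14, 2003.
The period was tolled for 386 days by the defendant's active military service (December 5, 2002 to December 26, 2003), pushing the deadline to July 4, 2004.
Nothing else in the chronology tolls or restarts the period.
Filing on August 20, 2004 missed the July 4, 2004 deadline — the action is time-barred.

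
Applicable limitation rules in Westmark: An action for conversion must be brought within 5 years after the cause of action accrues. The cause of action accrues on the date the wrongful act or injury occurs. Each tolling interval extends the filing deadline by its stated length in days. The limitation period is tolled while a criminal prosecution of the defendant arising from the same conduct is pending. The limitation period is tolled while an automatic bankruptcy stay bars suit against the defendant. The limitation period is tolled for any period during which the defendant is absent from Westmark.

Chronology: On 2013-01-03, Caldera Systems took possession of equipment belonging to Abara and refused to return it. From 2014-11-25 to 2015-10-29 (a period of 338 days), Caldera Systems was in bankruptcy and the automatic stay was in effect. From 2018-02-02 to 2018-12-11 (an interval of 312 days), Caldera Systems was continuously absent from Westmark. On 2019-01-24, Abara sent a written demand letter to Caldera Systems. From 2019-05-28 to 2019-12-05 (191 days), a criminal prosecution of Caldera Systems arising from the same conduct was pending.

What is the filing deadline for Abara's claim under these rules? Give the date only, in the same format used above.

The claim accrued on 2013-01-03, when the wrongful act occurred.
The untolled deadline — 5 years after 2013-01-03 — is 2018-01-03.
The period was tolled for 338 days by the automatic bankruptcy stay (2014-11-25 to 2015-10-29), pushing the deadline to 2018-12-07.
The period was tolled for 312 days by the defendant's absence from the jurisdiction (2018-02-02 to 2018-12-11), pushing the deadline to 2019-10-15.
The period was tolled for 191 days by the pending criminal prosecution (2019-05-28 to 2019-12-05), pushing the deadline to 2020-04-23.
None of the other events listed affects the running of the period under the stated rules.

2020-04-23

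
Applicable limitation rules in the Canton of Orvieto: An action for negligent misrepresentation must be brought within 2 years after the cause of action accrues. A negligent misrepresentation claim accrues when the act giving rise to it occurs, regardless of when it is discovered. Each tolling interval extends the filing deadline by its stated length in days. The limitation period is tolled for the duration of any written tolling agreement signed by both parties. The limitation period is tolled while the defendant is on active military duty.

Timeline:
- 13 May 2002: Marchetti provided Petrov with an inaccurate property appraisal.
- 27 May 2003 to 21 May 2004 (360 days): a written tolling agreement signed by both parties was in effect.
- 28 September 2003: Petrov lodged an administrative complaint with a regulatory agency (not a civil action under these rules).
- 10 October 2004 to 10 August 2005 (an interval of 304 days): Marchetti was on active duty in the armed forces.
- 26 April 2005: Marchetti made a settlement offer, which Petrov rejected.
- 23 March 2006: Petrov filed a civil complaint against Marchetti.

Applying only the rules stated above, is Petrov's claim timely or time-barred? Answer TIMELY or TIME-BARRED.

TIME-BARRED

The cause of action accrued on 13 May 2002, the date of the act.
Adding the 2 years base period to 13 May 2002 gives a deadline of 13 May 2004, before any tolling.
The written tolling agreement from 27 May 2003 to 21 May 2004 tolled the period for 360 days, extending the deadline to 8 May 2005.
The period was tolled for 304 days by the defendant's active military service (10 October 2004 to 10 August 2005), pushing the deadline to 8 March 2006.
None of the other events listed affects the running of the period under the stated rules.
Filing on 23 March 2006 missed the 8 March 2006 deadline — the action is time-barred.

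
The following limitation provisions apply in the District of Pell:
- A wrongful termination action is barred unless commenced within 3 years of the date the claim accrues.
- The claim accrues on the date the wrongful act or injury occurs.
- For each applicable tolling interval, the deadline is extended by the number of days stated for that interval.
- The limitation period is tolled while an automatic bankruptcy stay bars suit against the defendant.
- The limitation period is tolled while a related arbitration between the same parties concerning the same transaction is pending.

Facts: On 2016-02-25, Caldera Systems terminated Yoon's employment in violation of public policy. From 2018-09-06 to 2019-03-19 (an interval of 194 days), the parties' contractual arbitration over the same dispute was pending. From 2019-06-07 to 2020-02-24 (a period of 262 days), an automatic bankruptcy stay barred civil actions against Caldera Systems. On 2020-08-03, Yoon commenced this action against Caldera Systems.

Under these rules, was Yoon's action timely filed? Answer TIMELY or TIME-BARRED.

TIME-BARRED

The limitation period began to run on 2016-02-25.
3 years from 2016-02-25 is 2019-02-25.
The period was tolled for 194 days by the pending related arbitration (2018-09-06 to 2019-03-19), pushing the deadline to 2019-09-07.
Because the automatic bankruptcy stay ran from 2019-06-07 to 2020-02-24, the deadline is extended by 262 days to 2020-05-26.
Filing on 2020-08-03 missed the 2020-05-26 deadline — the action is time-barred.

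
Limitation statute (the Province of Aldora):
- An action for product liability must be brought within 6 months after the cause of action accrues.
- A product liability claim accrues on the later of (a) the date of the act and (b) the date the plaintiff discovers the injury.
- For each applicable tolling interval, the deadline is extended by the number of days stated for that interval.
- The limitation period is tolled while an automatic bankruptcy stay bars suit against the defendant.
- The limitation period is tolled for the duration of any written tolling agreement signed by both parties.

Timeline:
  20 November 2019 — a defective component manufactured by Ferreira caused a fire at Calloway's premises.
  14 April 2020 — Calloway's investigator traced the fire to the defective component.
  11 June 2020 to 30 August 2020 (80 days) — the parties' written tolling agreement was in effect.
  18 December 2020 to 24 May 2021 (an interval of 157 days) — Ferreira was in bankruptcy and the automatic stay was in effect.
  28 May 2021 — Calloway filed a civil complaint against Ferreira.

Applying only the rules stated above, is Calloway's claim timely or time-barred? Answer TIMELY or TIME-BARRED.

TIMELY

The claim accrued on 14 April 2020 — the later of the 20 November 2019 act and the 14 April 2020 discovery.
Adding the 6 months base period to 14 April 2020 gives a deadline of 14 October 2020, before any tolling.
The period was tolled for 80 days by the written tolling agreement (11 June 2020 to 30 August 2020), pushing the deadline to 2 January 2021.
Because the automatic bankruptcy stay ran from 18 December 2020 to 24 May 2021, the deadline is extended by 157 days to 8 June 2021.
The 28 May 2021 filing precedes the 8 June 2021 deadline; the claim is timely.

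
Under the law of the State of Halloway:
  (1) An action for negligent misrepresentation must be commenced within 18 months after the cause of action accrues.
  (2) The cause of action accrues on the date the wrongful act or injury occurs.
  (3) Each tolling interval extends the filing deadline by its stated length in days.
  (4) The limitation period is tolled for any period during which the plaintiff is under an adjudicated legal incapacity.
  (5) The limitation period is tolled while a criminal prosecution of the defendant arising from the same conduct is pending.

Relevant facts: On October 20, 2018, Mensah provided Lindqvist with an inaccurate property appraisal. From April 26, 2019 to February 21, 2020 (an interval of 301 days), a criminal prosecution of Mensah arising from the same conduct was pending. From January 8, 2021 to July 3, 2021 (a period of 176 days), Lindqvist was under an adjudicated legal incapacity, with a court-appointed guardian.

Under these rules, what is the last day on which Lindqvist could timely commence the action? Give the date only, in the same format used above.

The cause of action accrued on October 20, 2018, the date of the act.
18 months from October 20, 2018 is April 20, 2020.
The pending criminal prosecution from April 26, 2019 to February 21, 2020 tolled the period for 301 days, extending the deadline to February 15, 2021.
The period was tolled for 176 days by the plaintiff's legal incapacity (January 8, 2021 to July 3, 2021), pushing the deadline to August 10, 2021.

August 10, 2021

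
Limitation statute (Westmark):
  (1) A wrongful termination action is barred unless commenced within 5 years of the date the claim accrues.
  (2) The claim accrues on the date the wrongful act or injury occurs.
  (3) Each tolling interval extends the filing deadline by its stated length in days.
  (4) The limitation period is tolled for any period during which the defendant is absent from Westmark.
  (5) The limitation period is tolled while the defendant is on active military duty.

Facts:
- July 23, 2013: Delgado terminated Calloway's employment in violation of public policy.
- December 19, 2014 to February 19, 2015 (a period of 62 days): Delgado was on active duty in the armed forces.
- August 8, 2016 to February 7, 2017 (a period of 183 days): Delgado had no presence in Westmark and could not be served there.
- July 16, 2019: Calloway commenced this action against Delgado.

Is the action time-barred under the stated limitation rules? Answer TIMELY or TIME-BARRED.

TIME-BARRED

The claim accrued on July 23, 2013, when the wrongful act occurred.
The untolled deadline — 5 years after July 23, 2013 — is July 23, 2018.
Because the defendant's active military service ran from December 19, 2014 to February 19, 2015, the deadline is extended by 62 days to September 23, 2018.
The period was tolled for 183 days by the defendant's absence from the jurisdiction (August 8, 2016 to February 7, 2017), pushing the deadline to March 25, 2019.
Calloway filed on July 16, 2019, after the March 25, 2019 deadline, so the action is time-barred.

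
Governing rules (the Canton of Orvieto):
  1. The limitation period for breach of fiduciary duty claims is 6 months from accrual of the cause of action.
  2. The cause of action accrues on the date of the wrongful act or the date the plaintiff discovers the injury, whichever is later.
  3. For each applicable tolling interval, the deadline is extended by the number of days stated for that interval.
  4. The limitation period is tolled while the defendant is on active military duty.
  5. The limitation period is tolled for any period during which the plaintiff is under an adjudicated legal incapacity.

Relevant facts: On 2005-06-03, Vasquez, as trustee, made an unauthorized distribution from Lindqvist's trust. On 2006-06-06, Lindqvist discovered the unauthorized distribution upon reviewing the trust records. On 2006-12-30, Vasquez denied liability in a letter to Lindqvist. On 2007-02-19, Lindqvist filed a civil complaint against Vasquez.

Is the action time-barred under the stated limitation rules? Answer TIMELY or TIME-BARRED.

TIME-BARRED

Taking the later of the act (2005-06-03) and discovery (2006-06-06), the claim accrued on 2006-06-06.
The untolled deadline — 6 months after 2006-06-06 — is 2006-12-06.
None of the other events listed affects the running of the period under the stated rules.
Lindqvist filed on 2007-02-19, after the 2006-12-06 deadline, so the action is time-barred.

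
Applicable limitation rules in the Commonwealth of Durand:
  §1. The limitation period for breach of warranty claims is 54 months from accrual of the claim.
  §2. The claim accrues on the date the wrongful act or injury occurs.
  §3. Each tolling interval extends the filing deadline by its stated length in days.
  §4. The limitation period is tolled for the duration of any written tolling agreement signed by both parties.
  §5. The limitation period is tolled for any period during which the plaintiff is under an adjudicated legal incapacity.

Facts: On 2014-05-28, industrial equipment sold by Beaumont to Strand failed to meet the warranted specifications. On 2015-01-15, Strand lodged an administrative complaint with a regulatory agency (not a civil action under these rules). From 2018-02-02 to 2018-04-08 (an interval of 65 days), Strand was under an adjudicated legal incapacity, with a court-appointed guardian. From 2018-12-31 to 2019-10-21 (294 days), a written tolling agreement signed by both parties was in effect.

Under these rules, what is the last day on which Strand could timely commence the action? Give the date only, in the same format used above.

The claim accrued on 2014-05-28, when the wrongful act occurred.
The untolled deadline — 54 months after 2014-05-28 — is 2018-11-28.
Because the plaintiff's legal incapacity ran from 2018-02-02 to 2018-04-08, the deadline is extended by 65 days to 2019-02-01.
The written tolling agreement from 2018-12-31 to 2019-10-21 tolled the period for 294 days, extending the deadline to 2019-11-22.
The other events in the timeline have no effect on the limitation period under the stated rules.

2019-11-22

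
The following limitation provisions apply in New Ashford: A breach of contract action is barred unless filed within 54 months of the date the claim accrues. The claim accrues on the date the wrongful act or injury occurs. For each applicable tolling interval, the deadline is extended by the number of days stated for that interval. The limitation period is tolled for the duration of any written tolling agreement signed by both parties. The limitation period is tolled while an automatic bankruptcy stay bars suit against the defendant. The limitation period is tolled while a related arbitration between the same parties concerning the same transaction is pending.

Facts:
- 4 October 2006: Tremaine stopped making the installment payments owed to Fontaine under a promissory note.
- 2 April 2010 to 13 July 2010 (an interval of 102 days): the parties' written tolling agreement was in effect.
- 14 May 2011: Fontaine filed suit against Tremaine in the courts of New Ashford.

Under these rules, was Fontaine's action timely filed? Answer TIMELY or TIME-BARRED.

TIMELY

The claim accrued on 4 October 2006, the date of the act.
54 months from 4 October 2006 is 4 April 2011.
Because the written tolling agreement ran from 2 April 2010 to 13 July 2010, the deadline is extended by 102 days to 15 July 2011.
The 14 May 2011 filing precedes the 15 July 2011 deadline; the claim is timely.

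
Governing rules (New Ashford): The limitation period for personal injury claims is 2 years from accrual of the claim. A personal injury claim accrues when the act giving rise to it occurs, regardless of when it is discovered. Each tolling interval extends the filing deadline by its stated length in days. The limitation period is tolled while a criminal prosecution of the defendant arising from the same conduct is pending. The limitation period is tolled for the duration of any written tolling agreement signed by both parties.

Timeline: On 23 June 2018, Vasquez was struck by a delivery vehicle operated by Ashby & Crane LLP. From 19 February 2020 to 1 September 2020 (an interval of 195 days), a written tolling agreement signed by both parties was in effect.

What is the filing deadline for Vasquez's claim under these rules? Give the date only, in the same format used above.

4 January 2021

The claim accrued on 23 June 2018, the date of the act.
Adding the 2 years base period to 23 June 2018 gives a deadline of 23 June 2020, before any tolling.
Because the written tolling agreement ran from 19 February 2020 to 1 September 2020, the deadline is extended by 195 days to 4 January 2021.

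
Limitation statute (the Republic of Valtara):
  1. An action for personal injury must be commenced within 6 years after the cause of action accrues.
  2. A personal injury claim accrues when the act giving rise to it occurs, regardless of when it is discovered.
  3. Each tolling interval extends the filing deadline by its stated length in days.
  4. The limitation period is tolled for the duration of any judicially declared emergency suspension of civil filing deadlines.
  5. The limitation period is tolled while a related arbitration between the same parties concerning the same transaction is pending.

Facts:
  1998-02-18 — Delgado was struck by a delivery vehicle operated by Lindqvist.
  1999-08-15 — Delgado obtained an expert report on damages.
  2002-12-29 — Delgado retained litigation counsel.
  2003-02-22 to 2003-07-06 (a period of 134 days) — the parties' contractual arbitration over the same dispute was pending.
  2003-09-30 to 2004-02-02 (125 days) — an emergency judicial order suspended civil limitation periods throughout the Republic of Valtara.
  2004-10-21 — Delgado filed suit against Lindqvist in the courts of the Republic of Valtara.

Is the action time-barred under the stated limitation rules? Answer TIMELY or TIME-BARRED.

The claim accrued on 1998-02-18, when the wrongful act occurred.
Adding the 6 years base period to 1998-02-18 gives a deadline of 2004-02-18, before any tolling.
The pending related arbitration from 2003-02-22 to 2003-07-06 tolled the period for 134 days, extending the deadline to 2004-07-01.
The emergency suspension of filing deadlines from 2003-09-30 to 2004-02-02 tolled the period for 125 days, extending the deadline to 2004-11-03.
The other events in the timeline have no effect on the limitation period under the stated rules.
Filing on 2004-10-21 beat the 2004-11-03 deadline — the action is timely.

TIMELY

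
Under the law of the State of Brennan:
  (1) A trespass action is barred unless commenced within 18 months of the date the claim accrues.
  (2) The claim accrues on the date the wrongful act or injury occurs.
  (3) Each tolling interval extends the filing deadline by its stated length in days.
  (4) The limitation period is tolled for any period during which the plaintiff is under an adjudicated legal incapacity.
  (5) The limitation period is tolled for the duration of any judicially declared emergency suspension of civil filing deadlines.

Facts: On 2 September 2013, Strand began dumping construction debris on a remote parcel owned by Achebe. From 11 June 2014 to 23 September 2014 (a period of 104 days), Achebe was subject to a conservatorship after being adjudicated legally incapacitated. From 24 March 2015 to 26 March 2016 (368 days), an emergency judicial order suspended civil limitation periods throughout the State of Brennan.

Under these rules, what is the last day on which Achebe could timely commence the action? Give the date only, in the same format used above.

The limitation period began to run on 2 September 2013.
Adding the 18 months base period to 2 September 2013 gives a deadline of 2 March 2015, before any tolling.
Because the plaintiff's legal incapacity ran from 11 June 2014 to 23 September 2014, the deadline is extended by 104 days to 14 June 2015.
The emergency suspension of filing deadlines from 24 March 2015 to 26 March 2016 tolled the period for 368 days, extending the deadline to 16 June 2016.

16 June 2016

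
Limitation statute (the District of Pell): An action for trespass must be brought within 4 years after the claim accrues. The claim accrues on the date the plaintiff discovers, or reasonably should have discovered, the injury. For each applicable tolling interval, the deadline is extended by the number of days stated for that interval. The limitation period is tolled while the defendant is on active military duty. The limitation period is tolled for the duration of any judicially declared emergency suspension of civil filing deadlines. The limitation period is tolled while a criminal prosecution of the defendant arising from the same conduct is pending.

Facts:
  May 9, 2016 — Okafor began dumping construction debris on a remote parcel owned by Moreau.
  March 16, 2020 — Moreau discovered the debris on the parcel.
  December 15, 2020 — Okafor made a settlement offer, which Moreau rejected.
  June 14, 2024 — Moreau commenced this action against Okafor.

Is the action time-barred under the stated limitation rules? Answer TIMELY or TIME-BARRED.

TIME-BARRED

Accrual is tied to discovery, so the period began on March 16, 2020 rather than on May 9, 2016 when the act occurred.
Adding the 4 years base period to March 16, 2020 gives a deadline of March 16, 2024, before any tolling.
Nothing else in the chronology tolls or restarts the period.
The June 14, 2024 filing falls after the March 16, 2024 deadline; the claim is time-barred.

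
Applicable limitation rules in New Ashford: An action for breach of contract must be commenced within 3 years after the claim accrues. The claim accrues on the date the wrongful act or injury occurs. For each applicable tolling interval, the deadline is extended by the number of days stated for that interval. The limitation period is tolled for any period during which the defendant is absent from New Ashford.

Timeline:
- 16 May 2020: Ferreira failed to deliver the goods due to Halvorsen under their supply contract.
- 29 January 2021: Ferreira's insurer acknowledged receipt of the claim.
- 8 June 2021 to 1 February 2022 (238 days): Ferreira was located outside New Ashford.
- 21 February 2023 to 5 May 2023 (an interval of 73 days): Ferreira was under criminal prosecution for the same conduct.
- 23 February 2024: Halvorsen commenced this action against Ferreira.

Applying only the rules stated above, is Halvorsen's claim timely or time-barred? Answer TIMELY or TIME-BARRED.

TIME-BARRED

The claim accrued on 16 May 2020, when the wrongful act occurred.
3 years from 16 May 2020 is 16 May 2023.
The period was tolled for 238 days by the defendant's absence from the jurisdiction (8 June 2021 to 1 February 2022), pushing the deadline to 9 January 2024.
Although a criminal prosecution ran from 21 February 2023 to 5 May 2023, the stated rules do not make that a tolling event, so it is disregarded.
The other events in the timeline have no effect on the limitation period under the stated rules.
Halvorsen filed on 23 February 2024, after the 9 January 2024 deadline, so the action is time-barred.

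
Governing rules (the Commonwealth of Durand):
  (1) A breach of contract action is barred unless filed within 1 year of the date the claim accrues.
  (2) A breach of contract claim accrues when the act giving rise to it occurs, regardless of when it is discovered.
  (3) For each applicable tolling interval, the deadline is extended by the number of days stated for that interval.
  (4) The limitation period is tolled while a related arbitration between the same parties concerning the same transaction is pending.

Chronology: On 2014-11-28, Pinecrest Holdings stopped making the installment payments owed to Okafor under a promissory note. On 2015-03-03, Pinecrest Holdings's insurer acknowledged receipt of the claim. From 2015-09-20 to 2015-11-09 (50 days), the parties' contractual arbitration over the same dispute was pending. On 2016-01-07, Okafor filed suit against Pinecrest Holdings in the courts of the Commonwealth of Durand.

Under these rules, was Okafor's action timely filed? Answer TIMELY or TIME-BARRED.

TIMELY

The limitation period began to run on 2014-11-28.
1 year from 2014-11-28 is 2015-11-28.
The pending related arbitration from 2015-09-20 to 2015-11-09 tolled the period for 50 days, extending the deadline to 2016-01-17.
None of the other events listed affects the running of the period under the stated rules.
Okafor filed on 2016-01-07, before the 2016-01-17 deadline, so the action is timely.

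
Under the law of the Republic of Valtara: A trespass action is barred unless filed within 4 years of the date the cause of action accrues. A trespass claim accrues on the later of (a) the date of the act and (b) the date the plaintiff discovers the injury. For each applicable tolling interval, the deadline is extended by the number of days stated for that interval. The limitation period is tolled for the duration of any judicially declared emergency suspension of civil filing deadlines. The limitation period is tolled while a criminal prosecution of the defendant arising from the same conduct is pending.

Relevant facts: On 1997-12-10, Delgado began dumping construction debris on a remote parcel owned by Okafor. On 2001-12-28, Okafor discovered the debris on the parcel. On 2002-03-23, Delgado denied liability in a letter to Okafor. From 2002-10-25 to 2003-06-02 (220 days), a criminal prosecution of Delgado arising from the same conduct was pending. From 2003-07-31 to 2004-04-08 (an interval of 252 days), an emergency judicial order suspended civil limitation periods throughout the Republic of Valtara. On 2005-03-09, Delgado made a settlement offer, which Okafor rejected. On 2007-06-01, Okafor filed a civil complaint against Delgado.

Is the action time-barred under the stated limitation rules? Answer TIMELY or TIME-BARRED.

Taking the later of the act (1997-12-10) and discovery (2001-12-28), the claim accrued on 2001-12-28.
The untolled deadline — 4 years after 2001-12-28 — is 2005-12-28.
The period was tolled for 220 days by the pending criminal prosecution (2002-10-25 to 2003-06-02), pushing the deadline to 2006-08-05.
Because the emergency suspension of filing deadlines ran from 2003-07-31 to 2004-04-08, the deadline is extended by 252 days to 2007-04-14.
The other events in the timeline have no effect on the limitation period under the stated rules.
Okafor filed on 2007-06-01, after the 2007-04-14 deadline, so the action is time-barred.

TIME-BARRED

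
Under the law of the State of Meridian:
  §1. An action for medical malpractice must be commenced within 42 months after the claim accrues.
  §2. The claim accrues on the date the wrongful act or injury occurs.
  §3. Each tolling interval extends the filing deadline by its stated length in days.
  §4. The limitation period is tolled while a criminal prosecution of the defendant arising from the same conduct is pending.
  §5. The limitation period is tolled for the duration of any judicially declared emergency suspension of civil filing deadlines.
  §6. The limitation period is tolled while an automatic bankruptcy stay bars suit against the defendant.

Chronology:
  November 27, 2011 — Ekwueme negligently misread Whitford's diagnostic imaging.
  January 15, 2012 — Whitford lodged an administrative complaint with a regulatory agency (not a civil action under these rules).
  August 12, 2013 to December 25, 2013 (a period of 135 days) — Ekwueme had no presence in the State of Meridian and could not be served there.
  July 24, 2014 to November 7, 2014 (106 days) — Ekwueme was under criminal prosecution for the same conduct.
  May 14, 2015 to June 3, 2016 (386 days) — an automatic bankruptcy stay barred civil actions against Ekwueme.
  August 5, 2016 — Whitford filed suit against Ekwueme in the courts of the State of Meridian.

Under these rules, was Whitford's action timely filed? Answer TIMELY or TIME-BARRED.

TIMELY

The claim accrued on November 27, 2011, the date of the act.
The untolled deadline — 42 months after November 27, 2011 — is May 27, 2015.
The pending criminal prosecution from July 24, 2014 to November 7, 2014 tolled the period for 106 days, extending the deadline to September 10, 2015.
The automatic bankruptcy stay from May 14, 2015 to June 3, 2016 tolled the period for 386 days, extending the deadline to September 30, 2016.
No stated provision tolls the period for the defendant's absence, so the interval from August 12, 2013 to December 25, 2013 has no effect on the deadline.
Nothing else in the chronology tolls or restarts the period.
Filing on August 5, 2016 beat the September 30, 2016 deadline — the action is timely.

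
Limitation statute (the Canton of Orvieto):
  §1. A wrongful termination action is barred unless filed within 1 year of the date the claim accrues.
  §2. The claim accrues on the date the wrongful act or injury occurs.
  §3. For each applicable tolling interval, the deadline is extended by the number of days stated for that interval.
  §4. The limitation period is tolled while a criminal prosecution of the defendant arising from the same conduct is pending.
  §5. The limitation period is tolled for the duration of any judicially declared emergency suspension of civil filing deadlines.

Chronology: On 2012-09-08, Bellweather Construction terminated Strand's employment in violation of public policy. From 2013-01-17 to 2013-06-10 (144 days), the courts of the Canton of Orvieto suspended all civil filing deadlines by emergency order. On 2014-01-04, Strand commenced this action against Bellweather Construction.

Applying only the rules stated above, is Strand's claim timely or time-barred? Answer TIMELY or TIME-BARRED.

TIMELY

The limitation period began to run on 2012-09-08.
The untolled deadline — 1 year after 2012-09-08 — is 2013-09-08.
The emergency suspension of filing deadlines from 2013-01-17 to 2013-06-10 tolled the period for 144 days, extending the deadline to 2014-01-30.
Filing on 2014-01-04 beat the 2014-01-30 deadline — the action is timely.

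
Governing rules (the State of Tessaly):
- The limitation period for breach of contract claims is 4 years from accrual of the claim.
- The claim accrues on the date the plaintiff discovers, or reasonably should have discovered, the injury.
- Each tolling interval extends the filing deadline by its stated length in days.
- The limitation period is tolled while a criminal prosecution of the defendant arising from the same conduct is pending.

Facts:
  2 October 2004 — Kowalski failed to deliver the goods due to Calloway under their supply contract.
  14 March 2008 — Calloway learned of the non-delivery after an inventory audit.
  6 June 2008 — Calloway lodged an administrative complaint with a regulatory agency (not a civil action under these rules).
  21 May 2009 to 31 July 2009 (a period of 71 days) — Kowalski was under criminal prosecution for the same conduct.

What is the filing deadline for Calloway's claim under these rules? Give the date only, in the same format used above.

The claim did not accrue until Calloway discovered the injury on 14 March 2008; the 2 October 2004 act date does not start the clock under the stated rule.
4 years from 14 March 2008 is 14 March 2012.
The pending criminal prosecution from 21 May 2009 to 31 July 2009 tolled the period for 71 days, extending the deadline to 24 May 2012.
The other events in the timeline have no effect on the limitation period under the stated rules.

24 May 2012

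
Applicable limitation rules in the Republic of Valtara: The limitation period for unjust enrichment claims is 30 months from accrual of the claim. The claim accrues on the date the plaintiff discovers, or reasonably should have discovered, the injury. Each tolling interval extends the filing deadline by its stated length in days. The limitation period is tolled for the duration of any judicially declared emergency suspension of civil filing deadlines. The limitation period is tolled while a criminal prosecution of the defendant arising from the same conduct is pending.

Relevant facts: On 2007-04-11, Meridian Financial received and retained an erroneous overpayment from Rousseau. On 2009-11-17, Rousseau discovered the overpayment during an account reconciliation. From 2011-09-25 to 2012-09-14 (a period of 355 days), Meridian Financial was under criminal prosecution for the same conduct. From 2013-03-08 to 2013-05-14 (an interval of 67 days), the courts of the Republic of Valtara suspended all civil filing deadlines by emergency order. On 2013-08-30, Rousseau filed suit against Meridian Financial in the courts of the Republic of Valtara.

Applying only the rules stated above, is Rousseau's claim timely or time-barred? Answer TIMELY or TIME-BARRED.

Under the discovery rule, the claim accrued on 2009-11-17, when Rousseau discovered the injury — not on the 2007-04-11 date of the underlying act.
Adding the 30 months base period to 2009-11-17 gives a deadline of 2012-05-17, before any tolling.
The period was tolled for 355 days by the pending criminal prosecution (2011-09-25 to 2012-09-14), pushing the deadline to 2013-05-07.
Because the emergency suspension of filing deadlines ran from 2013-03-08 to 2013-05-14, the deadline is extended by 67 days to 2013-07-13.
The 2013-08-30 filing falls after the 2013-07-13 deadline; the claim is time-barred.

TIME-BARRED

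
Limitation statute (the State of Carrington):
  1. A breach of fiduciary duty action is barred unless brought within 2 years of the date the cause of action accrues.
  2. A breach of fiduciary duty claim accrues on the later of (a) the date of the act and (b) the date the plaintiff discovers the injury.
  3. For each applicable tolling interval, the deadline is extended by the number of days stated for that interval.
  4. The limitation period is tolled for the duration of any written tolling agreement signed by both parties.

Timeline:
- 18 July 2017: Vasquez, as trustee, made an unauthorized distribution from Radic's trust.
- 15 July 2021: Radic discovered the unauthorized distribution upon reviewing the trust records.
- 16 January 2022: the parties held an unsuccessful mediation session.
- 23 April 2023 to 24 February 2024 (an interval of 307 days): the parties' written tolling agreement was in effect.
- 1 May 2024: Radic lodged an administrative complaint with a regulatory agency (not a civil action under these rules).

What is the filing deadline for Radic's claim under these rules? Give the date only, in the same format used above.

The claim accrued on 15 July 2021 — the later of the 18 July 2017 act and the 15 July 2021 discovery.
Adding the 2 years base period to 15 July 2021 gives a deadline of 15 July 2023, before any tolling.
Because the written tolling agreement ran from 23 April 2023 to 24 February 2024, the deadline is extended by 307 days to 17 May 2024.
None of the other events listed affects the running of the period under the stated rules.

17 May 2024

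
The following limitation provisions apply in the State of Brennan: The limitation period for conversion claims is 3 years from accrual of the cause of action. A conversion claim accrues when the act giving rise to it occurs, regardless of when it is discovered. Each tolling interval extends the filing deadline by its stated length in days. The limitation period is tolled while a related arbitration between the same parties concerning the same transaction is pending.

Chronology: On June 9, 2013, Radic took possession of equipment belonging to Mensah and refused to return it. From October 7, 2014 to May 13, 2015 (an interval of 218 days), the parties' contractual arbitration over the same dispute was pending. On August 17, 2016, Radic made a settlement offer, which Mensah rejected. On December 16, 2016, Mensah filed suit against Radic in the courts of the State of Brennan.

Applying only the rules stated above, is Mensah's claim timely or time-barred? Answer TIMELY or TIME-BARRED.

The cause of action accrued on June 9, 2013, the date of the act.
Adding the 3 years base period to June 9, 2013 gives a deadline of June 9, 2016, before any tolling.
The period was tolled for 218 days by the pending related arbitration (October 7, 2014 to May 13, 2015), pushing the deadline to January 13, 2017.
None of the other events listed affects the running of the period under the stated rules.
Filing on December 16, 2016 beat the January 13, 2017 deadline — the action is timely.

TIMELY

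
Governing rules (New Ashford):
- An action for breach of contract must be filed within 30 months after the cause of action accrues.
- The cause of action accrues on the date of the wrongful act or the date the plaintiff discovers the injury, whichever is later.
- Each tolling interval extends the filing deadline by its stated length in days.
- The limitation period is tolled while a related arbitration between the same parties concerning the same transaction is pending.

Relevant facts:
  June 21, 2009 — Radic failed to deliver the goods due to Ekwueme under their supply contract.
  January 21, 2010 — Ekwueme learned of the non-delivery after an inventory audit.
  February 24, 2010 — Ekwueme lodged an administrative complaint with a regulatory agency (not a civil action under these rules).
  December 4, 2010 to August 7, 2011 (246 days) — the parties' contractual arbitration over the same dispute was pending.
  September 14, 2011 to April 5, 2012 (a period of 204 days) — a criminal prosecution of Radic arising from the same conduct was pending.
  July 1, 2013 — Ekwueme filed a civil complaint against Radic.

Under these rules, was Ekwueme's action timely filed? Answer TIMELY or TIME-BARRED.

Because discovery on January 21, 2010 post-dates the June 21, 2009 act, accrual under the later-of rule falls on January 21, 2010.
Adding the 30 months base period to January 21, 2010 gives a deadline of July 21, 2012, before any tolling.
The period was tolled for 246 days by the pending related arbitration (December 4, 2010 to August 7, 2011), pushing the deadline to March 24, 2013.
The pending criminal prosecution from September 14, 2011 to April 5, 2012 does not toll the period, because no stated rule makes a criminal prosecution a tolling event.
Nothing else in the chronology tolls or restarts the period.
Ekwueme filed on July 1, 2013, after the March 24, 2013 deadline, so the action is time-barred.

TIME-BARRED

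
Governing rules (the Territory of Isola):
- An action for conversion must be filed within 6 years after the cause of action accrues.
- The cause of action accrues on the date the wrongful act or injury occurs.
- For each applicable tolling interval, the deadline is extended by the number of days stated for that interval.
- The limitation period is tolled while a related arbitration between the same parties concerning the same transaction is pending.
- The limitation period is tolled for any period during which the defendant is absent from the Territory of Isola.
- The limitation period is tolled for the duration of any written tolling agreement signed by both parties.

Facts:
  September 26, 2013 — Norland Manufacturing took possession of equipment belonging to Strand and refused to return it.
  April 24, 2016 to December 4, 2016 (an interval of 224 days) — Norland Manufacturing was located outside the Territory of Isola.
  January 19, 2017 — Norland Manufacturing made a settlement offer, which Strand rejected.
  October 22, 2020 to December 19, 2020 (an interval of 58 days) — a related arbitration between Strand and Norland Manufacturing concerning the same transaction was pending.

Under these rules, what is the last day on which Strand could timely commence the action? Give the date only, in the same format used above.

May 7, 2020

The limitation period began to run on September 26, 2013.
The untolled deadline — 6 years after September 26, 2013 — is September 26, 2019.
The period was tolled for 224 days by the defendant's absence from the jurisdiction (April 24, 2016 to December 4, 2016), pushing the deadline to May 7, 2020.
The pending related arbitration starting October 22, 2020 came too late — the period had run on May 7, 2020 — and so does not extend the deadline.
Nothing else in the chronology tolls or restarts the period.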